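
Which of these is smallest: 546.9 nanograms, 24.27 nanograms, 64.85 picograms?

64.85 picograms

546.9 nanograms = 0.0000005469 grams
24.27 nanograms = 0.00000002427 grams
64.85 picograms = 0.00000000006485 grams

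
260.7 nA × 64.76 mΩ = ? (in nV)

16.882932 nV

260.7 × 10⁻⁹ × 64.76 × 10⁻³ = 16882.932 × 10⁻¹² V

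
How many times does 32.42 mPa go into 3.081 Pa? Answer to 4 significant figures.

95.03

(3.081) / (32.42 × 10^-3) = 0.095034 × 10^3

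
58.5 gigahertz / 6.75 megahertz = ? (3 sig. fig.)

8670

(58.5 × 10⁹) / (6.75 × 10⁶) = 8.667 × 10³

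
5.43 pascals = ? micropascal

(no prefix) = 10⁰, micro = 10⁻⁶; factor is 10⁶.
5.43 × 10⁶ = 5430000

5430000 micropascals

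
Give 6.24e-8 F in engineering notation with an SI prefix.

= 62.4e-9 F; 1e-9 is nano.

62.4 nF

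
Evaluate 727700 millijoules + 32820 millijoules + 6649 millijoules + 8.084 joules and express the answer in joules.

775.253 joules

In joules:
  727700 millijoules = 727700 × 10⁻³ joules = 727.7
  32820 millijoules = 32820 × 10⁻³ joules = 32.82
  6649 millijoules = 6649 × 10⁻³ joules = 6.649
  8.084 joules → 8.084
Sum: 727.7 + 32.82 + 6.649 + 8.084 = 775.253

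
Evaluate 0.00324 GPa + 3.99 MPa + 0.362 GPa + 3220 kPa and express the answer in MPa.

In MPa:
  0.00324 GPa = 0.00324 × 10³ MPa = 3.24
  3.99 MPa → 3.99
  0.362 GPa = 0.362 × 10³ MPa = 362
  3220 kPa = 3220 × 10⁻³ MPa = 3.22
Sum: 3.24 + 3.99 + 362 + 3.22 = 372.45

372.45 MPa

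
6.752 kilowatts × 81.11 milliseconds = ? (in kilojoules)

6.752 × 10³ × 81.11 × 10⁻³ = 547.65472 J

0.54765472 kilojoules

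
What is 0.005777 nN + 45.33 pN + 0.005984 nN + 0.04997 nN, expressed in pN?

107.061 pN

In pN:
  0.005777 nN = 0.005777e3 pN = 5.777
  45.33 pN → 45.33
  0.005984 nN = 0.005984e3 pN = 5.984
  0.04997 nN = 0.04997e3 pN = 49.97
Sum: 5.777 + 45.33 + 5.984 + 49.97 = 107.061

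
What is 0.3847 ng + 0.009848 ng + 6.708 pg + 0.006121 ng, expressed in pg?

407.377 pg

In pg:
  0.3847 ng = 0.3847 × 10^3 pg = 384.7
  0.009848 ng = 0.009848 × 10^3 pg = 9.848
  6.708 pg → 6.708
  0.006121 ng = 0.006121 × 10^3 pg = 6.121
Sum: 384.7 + 9.848 + 6.708 + 6.121 = 407.377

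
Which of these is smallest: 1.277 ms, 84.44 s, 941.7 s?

1.277 ms

1.277 ms = 0.001277 s
84.44 s = 84.44 s
941.7 s = 941.7 s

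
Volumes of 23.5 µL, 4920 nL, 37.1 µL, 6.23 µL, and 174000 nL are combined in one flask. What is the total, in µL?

245.75 µL

In µL:
  23.5 µL → 23.5
  4920 nL = 4920e-3 µL = 4.92
  37.1 µL → 37.1
  6.23 µL → 6.23
  174000 nL = 174000e-3 µL = 174
Sum: 23.5 + 4.92 + 37.1 + 6.23 + 174 = 245.75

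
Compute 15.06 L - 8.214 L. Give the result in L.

6.846 L

In L:
  15.06 L → 15.06
  8.214 L → 8.214
Difference: 15.06 - 8.214 = 6.846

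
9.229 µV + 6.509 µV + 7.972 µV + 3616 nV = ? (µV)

27.326 µV

In µV:
  9.229 µV → 9.229
  6.509 µV → 6.509
  7.972 µV → 7.972
  3616 nV = 3616 × 10⁻³ µV = 3.616
Sum: 9.229 + 6.509 + 7.972 + 3.616 = 27.326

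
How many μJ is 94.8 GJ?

94800000000000000 μJ

giga = 10⁹, micro = 10⁻⁶; factor is 10¹⁵.
94.8 × 10¹⁵ = 94800000000000000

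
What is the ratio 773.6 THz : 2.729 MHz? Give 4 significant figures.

(773.6 × 10^12) / (2.729 × 10^6) = 283.47 × 10^6

283500000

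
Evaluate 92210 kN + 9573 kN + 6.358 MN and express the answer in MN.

108.141 MN

In MN:
  92210 kN = 92210 × 10⁻³ MN = 92.21
  9573 kN = 9573 × 10⁻³ MN = 9.573
  6.358 MN → 6.358
Sum: 92.21 + 9.573 + 6.358 = 108.141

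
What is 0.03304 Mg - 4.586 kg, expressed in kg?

In kg:
  0.03304 Mg = 0.03304 × 10³ kg = 33.04
  4.586 kg → 4.586
Difference: 33.04 - 4.586 = 28.454

28.454 kg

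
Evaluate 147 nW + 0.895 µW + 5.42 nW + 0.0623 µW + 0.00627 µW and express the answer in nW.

In nW:
  147 nW → 147
  0.895 µW = 0.895e3 nW = 895
  5.42 nW → 5.42
  0.0623 µW = 0.0623e3 nW = 62.3
  0.00627 µW = 0.00627e3 nW = 6.27
Sum: 147 + 895 + 5.42 + 62.3 + 6.27 = 1115.99

1115.99 nW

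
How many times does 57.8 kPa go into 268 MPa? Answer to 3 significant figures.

(268 × 10^6) / (57.8 × 10^3) = 4.637 × 10^3

4640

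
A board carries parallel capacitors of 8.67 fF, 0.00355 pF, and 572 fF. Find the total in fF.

In fF:
  8.67 fF → 8.67
  0.00355 pF = 0.00355 × 10³ fF = 3.55
  572 fF → 572
Sum: 8.67 + 3.55 + 572 = 584.22

584.22 fF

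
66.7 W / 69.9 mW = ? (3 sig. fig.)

954

(66.7) / (69.9e-3) = 0.9542e3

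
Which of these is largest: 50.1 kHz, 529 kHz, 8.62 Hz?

50.1 kHz = 50100 Hz
529 kHz = 529000 Hz
8.62 Hz = 8.62 Hz

529 kHz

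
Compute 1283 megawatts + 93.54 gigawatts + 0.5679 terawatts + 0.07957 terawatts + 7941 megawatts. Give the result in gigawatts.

In gigawatts:
  1283 megawatts = 1283e-3 gigawatts = 1.283
  93.54 gigawatts → 93.54
  0.5679 terawatts = 0.5679e3 gigawatts = 567.9
  0.07957 terawatts = 0.07957e3 gigawatts = 79.57
  7941 megawatts = 7941e-3 gigawatts = 7.941
Sum: 1.283 + 93.54 + 567.9 + 79.57 + 7.941 = 750.234

750.234 gigawatts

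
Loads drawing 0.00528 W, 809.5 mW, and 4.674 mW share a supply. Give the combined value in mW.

819.454 mW

In mW:
  0.00528 W = 0.00528e3 mW = 5.28
  809.5 mW → 809.5
  4.674 mW → 4.674
Sum: 5.28 + 809.5 + 4.674 = 819.454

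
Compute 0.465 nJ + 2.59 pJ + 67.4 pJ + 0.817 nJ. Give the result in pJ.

In pJ:
  0.465 nJ = 0.465 × 10^3 pJ = 465
  2.59 pJ → 2.59
  67.4 pJ → 67.4
  0.817 nJ = 0.817 × 10^3 pJ = 817
Sum: 465 + 2.59 + 67.4 + 817 = 1351.99

1351.99 pJ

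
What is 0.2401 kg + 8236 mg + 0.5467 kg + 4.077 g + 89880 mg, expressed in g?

In g:
  0.2401 kg = 0.2401e3 g = 240.1
  8236 mg = 8236e-3 g = 8.236
  0.5467 kg = 0.5467e3 g = 546.7
  4.077 g → 4.077
  89880 mg = 89880e-3 g = 89.88
Sum: 240.1 + 8.236 + 546.7 + 4.077 + 89.88 = 888.993

888.993 g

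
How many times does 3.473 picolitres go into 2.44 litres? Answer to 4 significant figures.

702600000000

(2.44) / (3.473 × 10^-12) = 0.70256 × 10^12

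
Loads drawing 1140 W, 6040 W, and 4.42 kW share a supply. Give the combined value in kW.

11.6 kW

In kW:
  1140 W = 1140 × 10⁻³ kW = 1.14
  6040 W = 6040 × 10⁻³ kW = 6.04
  4.42 kW → 4.42
Sum: 1.14 + 6.04 + 4.42 = 11.6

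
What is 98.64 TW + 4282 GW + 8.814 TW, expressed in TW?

111.736 TW

In TW:
  98.64 TW → 98.64
  4282 GW = 4282 × 10^-3 TW = 4.282
  8.814 TW → 8.814
Sum: 98.64 + 4.282 + 8.814 = 111.736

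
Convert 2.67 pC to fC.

pico = 10^-12, femto = 10^-15; factor is 10^3.
2.67 × 10^3 = 2670

2670 fC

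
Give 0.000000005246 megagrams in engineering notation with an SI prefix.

5.246 milligrams

= 5.246e-3 grams; 1e-3 is milli.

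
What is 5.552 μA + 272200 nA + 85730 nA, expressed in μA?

363.482 μA

In μA:
  5.552 μA → 5.552
  272200 nA = 272200 × 10^-3 μA = 272.2
  85730 nA = 85730 × 10^-3 μA = 85.73
Sum: 5.552 + 272.2 + 85.73 = 363.482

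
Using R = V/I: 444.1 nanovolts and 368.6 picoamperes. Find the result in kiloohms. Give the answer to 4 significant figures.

(444.1 × 10⁻⁹) / (368.6 × 10⁻¹²) = 1.20483 × 10³ Ω

1.205 kiloohms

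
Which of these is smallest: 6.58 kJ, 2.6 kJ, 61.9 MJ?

2.6 kJ

6.58 kJ = 6580 J
2.6 kJ = 2600 J
61.9 MJ = 61900000 J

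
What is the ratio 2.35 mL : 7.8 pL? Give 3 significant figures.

(2.35e-3) / (7.8e-12) = 0.3013e9

301000000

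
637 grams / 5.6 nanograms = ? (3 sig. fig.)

(637) / (5.6 × 10^-9) = 113.8 × 10^9

114000000000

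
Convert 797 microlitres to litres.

micro = 10^-6, (no prefix) = 10^0; factor is 10^-6.
797 × 10^-6 = 0.000797

0.000797 litres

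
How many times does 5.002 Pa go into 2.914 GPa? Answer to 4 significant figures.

582600000

(2.914 × 10^9) / (5.002) = 0.58257 × 10^9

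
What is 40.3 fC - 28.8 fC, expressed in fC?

In fC:
  40.3 fC → 40.3
  28.8 fC → 28.8
Difference: 40.3 - 28.8 = 11.5

11.5 fC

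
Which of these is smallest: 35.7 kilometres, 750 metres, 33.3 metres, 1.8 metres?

35.7 kilometres = 35700 metres
750 metres = 750 metres
33.3 metres = 33.3 metres
1.8 metres = 1.8 metres

1.8 metres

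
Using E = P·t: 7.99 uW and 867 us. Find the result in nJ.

7.99e-6 × 867e-6 = 6927.33e-12 J

6.92733 nJ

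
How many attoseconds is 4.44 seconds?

(no prefix) = 1e0, atto = 1e-18; factor is 1e18.
4.44 × 1e18 = 4440000000000000000

4440000000000000000 attoseconds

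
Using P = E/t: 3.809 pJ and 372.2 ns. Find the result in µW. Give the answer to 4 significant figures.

(3.809e-12) / (372.2e-9) = 0.0102337e-3 W

10.23 µW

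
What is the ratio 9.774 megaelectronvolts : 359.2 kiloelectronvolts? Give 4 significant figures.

(9.774e6) / (359.2e3) = 0.02721e3

27.21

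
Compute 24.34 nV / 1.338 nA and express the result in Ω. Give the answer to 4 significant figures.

18.19 Ω

(24.34e-9) / (1.338e-9) = 18.1913 Ω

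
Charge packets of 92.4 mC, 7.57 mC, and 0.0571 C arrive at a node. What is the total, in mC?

157.07 mC

In mC:
  92.4 mC → 92.4
  7.57 mC → 7.57
  0.0571 C = 0.0571e3 mC = 57.1
Sum: 92.4 + 7.57 + 57.1 = 157.07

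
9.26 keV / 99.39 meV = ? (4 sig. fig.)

(9.26e3) / (99.39e-3) = 0.093168e6

93170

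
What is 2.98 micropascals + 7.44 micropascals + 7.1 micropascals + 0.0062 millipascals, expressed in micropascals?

23.72 micropascals

In micropascals:
  2.98 micropascals → 2.98
  7.44 micropascals → 7.44
  7.1 micropascals → 7.1
  0.0062 millipascals = 0.0062 × 10³ micropascals = 6.2
Sum: 2.98 + 7.44 + 7.1 + 6.2 = 23.72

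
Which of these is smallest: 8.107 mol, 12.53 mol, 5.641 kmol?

8.107 mol = 8.107 mol
12.53 mol = 12.53 mol
5.641 kmol = 5641 mol

8.107 mol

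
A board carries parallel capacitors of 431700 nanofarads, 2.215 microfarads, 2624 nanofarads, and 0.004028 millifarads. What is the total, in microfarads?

440.567 microfarads

In microfarads:
  431700 nanofarads = 431700e-3 microfarads = 431.7
  2.215 microfarads → 2.215
  2624 nanofarads = 2624e-3 microfarads = 2.624
  0.004028 millifarads = 0.004028e3 microfarads = 4.028
Sum: 431.7 + 2.215 + 2.624 + 4.028 = 440.567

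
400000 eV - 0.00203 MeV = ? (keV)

397.97 keV

In keV:
  400000 eV = 400000e-3 keV = 400
  0.00203 MeV = 0.00203e3 keV = 2.03
Difference: 400 - 2.03 = 397.97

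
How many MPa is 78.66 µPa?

0.00000000007866 MPa

micro = 10⁻⁶, mega = 10⁶; factor is 10⁻¹².
78.66 × 10⁻¹² = 0.00000000007866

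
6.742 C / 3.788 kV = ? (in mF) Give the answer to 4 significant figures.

(6.742) / (3.788 × 10^3) = 1.77983 × 10^-3 F

1.780 mF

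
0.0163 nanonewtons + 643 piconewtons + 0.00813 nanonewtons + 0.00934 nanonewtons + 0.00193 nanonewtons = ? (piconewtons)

In piconewtons:
  0.0163 nanonewtons = 0.0163e3 piconewtons = 16.3
  643 piconewtons → 643
  0.00813 nanonewtons = 0.00813e3 piconewtons = 8.13
  0.00934 nanonewtons = 0.00934e3 piconewtons = 9.34
  0.00193 nanonewtons = 0.00193e3 piconewtons = 1.93
Sum: 16.3 + 643 + 8.13 + 9.34 + 1.93 = 678.7

678.7 piconewtons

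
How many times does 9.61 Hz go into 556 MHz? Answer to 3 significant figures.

(556e6) / (9.61) = 57.86e6

57900000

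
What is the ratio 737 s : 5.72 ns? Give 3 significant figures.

129000000000

(737) / (5.72 × 10^-9) = 128.8 × 10^9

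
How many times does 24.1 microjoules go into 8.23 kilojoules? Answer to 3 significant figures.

(8.23e3) / (24.1e-6) = 0.3415e9

341000000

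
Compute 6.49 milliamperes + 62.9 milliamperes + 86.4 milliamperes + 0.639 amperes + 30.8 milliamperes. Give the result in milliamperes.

In milliamperes:
  6.49 milliamperes → 6.49
  62.9 milliamperes → 62.9
  86.4 milliamperes → 86.4
  0.639 amperes = 0.639 × 10³ milliamperes = 639
  30.8 milliamperes → 30.8
Sum: 6.49 + 62.9 + 86.4 + 639 + 30.8 = 825.59

825.59 milliamperes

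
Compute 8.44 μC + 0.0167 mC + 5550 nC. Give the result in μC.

In μC:
  8.44 μC → 8.44
  0.0167 mC = 0.0167 × 10^3 μC = 16.7
  5550 nC = 5550 × 10^-3 μC = 5.55
Sum: 8.44 + 16.7 + 5.55 = 30.69

30.69 μC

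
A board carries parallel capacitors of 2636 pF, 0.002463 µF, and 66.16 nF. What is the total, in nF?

In nF:
  2636 pF = 2636e-3 nF = 2.636
  0.002463 µF = 0.002463e3 nF = 2.463
  66.16 nF → 66.16
Sum: 2.636 + 2.463 + 66.16 = 71.259

71.259 nF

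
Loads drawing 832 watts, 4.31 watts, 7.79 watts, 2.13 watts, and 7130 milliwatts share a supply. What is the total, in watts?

In watts:
  832 watts → 832
  4.31 watts → 4.31
  7.79 watts → 7.79
  2.13 watts → 2.13
  7130 milliwatts = 7130e-3 watts = 7.13
Sum: 832 + 4.31 + 7.79 + 2.13 + 7.13 = 853.36

853.36 watts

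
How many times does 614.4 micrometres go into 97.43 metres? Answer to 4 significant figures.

(97.43) / (614.4 × 10^-6) = 0.15858 × 10^6

158600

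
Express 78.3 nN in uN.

0.0783 uN

nano = 1e-9, micro = 1e-6; factor is 1e-3.
78.3 × 1e-3 = 0.0783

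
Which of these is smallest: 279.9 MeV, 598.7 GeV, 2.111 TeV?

279.9 MeV

279.9 MeV = 279900000 eV
598.7 GeV = 598700000000 eV
2.111 TeV = 2111000000000 eV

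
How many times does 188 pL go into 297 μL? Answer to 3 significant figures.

(297 × 10⁻⁶) / (188 × 10⁻¹²) = 1.58 × 10⁶

1580000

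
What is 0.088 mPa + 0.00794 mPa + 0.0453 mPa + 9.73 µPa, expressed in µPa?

In µPa:
  0.088 mPa = 0.088 × 10^3 µPa = 88
  0.00794 mPa = 0.00794 × 10^3 µPa = 7.94
  0.0453 mPa = 0.0453 × 10^3 µPa = 45.3
  9.73 µPa → 9.73
Sum: 88 + 7.94 + 45.3 + 9.73 = 150.97

150.97 µPa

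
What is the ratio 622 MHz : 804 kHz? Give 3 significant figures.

774

(622 × 10⁶) / (804 × 10³) = 0.7736 × 10³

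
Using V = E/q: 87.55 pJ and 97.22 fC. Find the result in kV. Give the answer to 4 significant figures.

(87.55e-12) / (97.22e-15) = 0.900535e3 V

0.9005 kV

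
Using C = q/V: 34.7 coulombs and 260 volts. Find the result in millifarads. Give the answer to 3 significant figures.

(34.7) / (260) = 0.13346 F

133 millifarads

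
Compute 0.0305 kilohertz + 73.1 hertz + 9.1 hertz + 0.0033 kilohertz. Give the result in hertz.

116 hertz

In hertz:
  0.0305 kilohertz = 0.0305 × 10^3 hertz = 30.5
  73.1 hertz → 73.1
  9.1 hertz → 9.1
  0.0033 kilohertz = 0.0033 × 10^3 hertz = 3.3
Sum: 30.5 + 73.1 + 9.1 + 3.3 = 116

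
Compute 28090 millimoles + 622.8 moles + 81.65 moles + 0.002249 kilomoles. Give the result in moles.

734.789 moles

In moles:
  28090 millimoles = 28090e-3 moles = 28.09
  622.8 moles → 622.8
  81.65 moles → 81.65
  0.002249 kilomoles = 0.002249e3 moles = 2.249
Sum: 28.09 + 622.8 + 81.65 + 2.249 = 734.789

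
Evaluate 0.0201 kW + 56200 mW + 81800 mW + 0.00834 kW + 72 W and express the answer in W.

238.44 W

In W:
  0.0201 kW = 0.0201e3 W = 20.1
  56200 mW = 56200e-3 W = 56.2
  81800 mW = 81800e-3 W = 81.8
  0.00834 kW = 0.00834e3 W = 8.34
  72 W → 72
Sum: 20.1 + 56.2 + 81.8 + 8.34 + 72 = 238.44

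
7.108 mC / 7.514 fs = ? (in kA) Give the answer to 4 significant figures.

946000000 kA

(7.108 × 10^-3) / (7.514 × 10^-15) = 0.945968 × 10^12 A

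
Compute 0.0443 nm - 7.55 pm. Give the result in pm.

36.75 pm

In pm:
  0.0443 nm = 0.0443 × 10³ pm = 44.3
  7.55 pm → 7.55
Difference: 44.3 - 7.55 = 36.75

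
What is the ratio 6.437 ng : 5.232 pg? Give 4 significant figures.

1230

(6.437e-9) / (5.232e-12) = 1.2303e3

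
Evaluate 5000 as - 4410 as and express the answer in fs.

In fs:
  5000 as = 5000e-3 fs = 5
  4410 as = 4410e-3 fs = 4.41
Difference: 5 - 4.41 = 0.59

0.59 fs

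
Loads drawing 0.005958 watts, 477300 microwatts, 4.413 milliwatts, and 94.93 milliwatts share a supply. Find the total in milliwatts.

In milliwatts:
  0.005958 watts = 0.005958 × 10^3 milliwatts = 5.958
  477300 microwatts = 477300 × 10^-3 milliwatts = 477.3
  4.413 milliwatts → 4.413
  94.93 milliwatts → 94.93
Sum: 5.958 + 477.3 + 4.413 + 94.93 = 582.601

582.601 milliwatts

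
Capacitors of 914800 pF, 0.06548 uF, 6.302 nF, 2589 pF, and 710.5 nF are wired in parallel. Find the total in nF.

1699.671 nF

In nF:
  914800 pF = 914800 × 10^-3 nF = 914.8
  0.06548 uF = 0.06548 × 10^3 nF = 65.48
  6.302 nF → 6.302
  2589 pF = 2589 × 10^-3 nF = 2.589
  710.5 nF → 710.5
Sum: 914.8 + 65.48 + 6.302 + 2.589 + 710.5 = 1699.671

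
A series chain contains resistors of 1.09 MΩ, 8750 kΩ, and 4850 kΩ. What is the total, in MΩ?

In MΩ:
  1.09 MΩ → 1.09
  8750 kΩ = 8750 × 10^-3 MΩ = 8.75
  4850 kΩ = 4850 × 10^-3 MΩ = 4.85
Sum: 1.09 + 8.75 + 4.85 = 14.69

14.69 MΩ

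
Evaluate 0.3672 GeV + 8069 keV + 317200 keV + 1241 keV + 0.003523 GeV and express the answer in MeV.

697.233 MeV

In MeV:
  0.3672 GeV = 0.3672 × 10^3 MeV = 367.2
  8069 keV = 8069 × 10^-3 MeV = 8.069
  317200 keV = 317200 × 10^-3 MeV = 317.2
  1241 keV = 1241 × 10^-3 MeV = 1.241
  0.003523 GeV = 0.003523 × 10^3 MeV = 3.523
Sum: 367.2 + 8.069 + 317.2 + 1.241 + 3.523 = 697.233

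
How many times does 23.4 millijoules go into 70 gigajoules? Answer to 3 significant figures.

(70 × 10⁹) / (23.4 × 10⁻³) = 2.991 × 10¹²

2990000000000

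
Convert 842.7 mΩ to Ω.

milli = 10^-3, (no prefix) = 10^0; factor is 10^-3.
842.7 × 10^-3 = 0.8427

0.8427 Ω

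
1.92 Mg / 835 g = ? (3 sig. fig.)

(1.92 × 10^6) / (835) = 0.002299 × 10^6

2300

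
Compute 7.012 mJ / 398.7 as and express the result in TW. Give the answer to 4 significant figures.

(7.012e-3) / (398.7e-18) = 0.0175872e15 W

17.59 TW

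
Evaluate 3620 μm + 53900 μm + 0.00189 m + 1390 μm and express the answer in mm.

In mm:
  3620 μm = 3620 × 10^-3 mm = 3.62
  53900 μm = 53900 × 10^-3 mm = 53.9
  0.00189 m = 0.00189 × 10^3 mm = 1.89
  1390 μm = 1390 × 10^-3 mm = 1.39
Sum: 3.62 + 53.9 + 1.89 + 1.39 = 60.8

60.8 mm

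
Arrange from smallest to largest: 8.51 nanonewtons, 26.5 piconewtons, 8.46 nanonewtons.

26.5 piconewtons < 8.46 nanonewtons < 8.51 nanonewtons

8.51 nanonewtons = 0.00000000851 newtons
26.5 piconewtons = 0.0000000000265 newtons
8.46 nanonewtons = 0.00000000846 newtons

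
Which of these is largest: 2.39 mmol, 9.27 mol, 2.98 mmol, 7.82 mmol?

2.39 mmol = 0.00239 mol
9.27 mol = 9.27 mol
2.98 mmol = 0.00298 mol
7.82 mmol = 0.00782 mol

9.27 mol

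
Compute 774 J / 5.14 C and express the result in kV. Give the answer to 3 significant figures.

(774) / (5.14) = 150.58 V

0.151 kV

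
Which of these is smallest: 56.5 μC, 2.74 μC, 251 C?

56.5 μC = 0.0000565 C
2.74 μC = 0.00000274 C
251 C = 251 C

2.74 μC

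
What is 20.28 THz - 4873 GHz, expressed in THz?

15.407 THz

In THz:
  20.28 THz → 20.28
  4873 GHz = 4873 × 10^-3 THz = 4.873
Difference: 20.28 - 4.873 = 15.407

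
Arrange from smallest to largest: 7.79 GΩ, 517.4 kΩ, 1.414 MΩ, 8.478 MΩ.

517.4 kΩ < 1.414 MΩ < 8.478 MΩ < 7.79 GΩ

7.79 GΩ = 7790000000 Ω
517.4 kΩ = 517400 Ω
1.414 MΩ = 1414000 Ω
8.478 MΩ = 8478000 Ω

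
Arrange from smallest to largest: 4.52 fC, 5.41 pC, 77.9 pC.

4.52 fC = 0.00000000000000452 C
5.41 pC = 0.00000000000541 C
77.9 pC = 0.0000000000779 C

4.52 fC < 5.41 pC < 77.9 pC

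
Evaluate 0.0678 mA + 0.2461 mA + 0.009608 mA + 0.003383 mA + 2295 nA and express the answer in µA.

329.186 µA

In µA:
  0.0678 mA = 0.0678 × 10³ µA = 67.8
  0.2461 mA = 0.2461 × 10³ µA = 246.1
  0.009608 mA = 0.009608 × 10³ µA = 9.608
  0.003383 mA = 0.003383 × 10³ µA = 3.383
  2295 nA = 2295 × 10⁻³ µA = 2.295
Sum: 67.8 + 246.1 + 9.608 + 3.383 + 2.295 = 329.186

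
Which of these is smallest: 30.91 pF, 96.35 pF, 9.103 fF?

30.91 pF = 0.00000000003091 F
96.35 pF = 0.00000000009635 F
9.103 fF = 0.000000000000009103 F

9.103 fF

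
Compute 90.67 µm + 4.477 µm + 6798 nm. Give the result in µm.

101.945 µm

In µm:
  90.67 µm → 90.67
  4.477 µm → 4.477
  6798 nm = 6798e-3 µm = 6.798
Sum: 90.67 + 4.477 + 6.798 = 101.945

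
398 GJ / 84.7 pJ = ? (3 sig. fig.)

4700000000000000000000

(398 × 10⁹) / (84.7 × 10⁻¹²) = 4.699 × 10²¹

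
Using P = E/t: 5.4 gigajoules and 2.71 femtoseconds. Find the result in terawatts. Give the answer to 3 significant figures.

(5.4 × 10^9) / (2.71 × 10^-15) = 1.9926 × 10^24 W

1990000000000 terawatts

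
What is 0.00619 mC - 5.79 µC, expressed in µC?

In µC:
  0.00619 mC = 0.00619 × 10^3 µC = 6.19
  5.79 µC → 5.79
Difference: 6.19 - 5.79 = 0.4

0.4 µC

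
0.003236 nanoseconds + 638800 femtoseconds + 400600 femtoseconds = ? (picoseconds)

1042.636 picoseconds

In picoseconds:
  0.003236 nanoseconds = 0.003236e3 picoseconds = 3.236
  638800 femtoseconds = 638800e-3 picoseconds = 638.8
  400600 femtoseconds = 400600e-3 picoseconds = 400.6
Sum: 3.236 + 638.8 + 400.6 = 1042.636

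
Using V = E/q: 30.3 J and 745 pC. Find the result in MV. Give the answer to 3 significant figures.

(30.3) / (745e-12) = 0.040671e12 V

40700 MV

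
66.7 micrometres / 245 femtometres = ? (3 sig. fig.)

272000000

(66.7 × 10⁻⁶) / (245 × 10⁻¹⁵) = 0.2722 × 10⁹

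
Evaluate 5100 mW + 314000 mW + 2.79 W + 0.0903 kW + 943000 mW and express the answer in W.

1355.19 W

In W:
  5100 mW = 5100 × 10^-3 W = 5.1
  314000 mW = 314000 × 10^-3 W = 314
  2.79 W → 2.79
  0.0903 kW = 0.0903 × 10^3 W = 90.3
  943000 mW = 943000 × 10^-3 W = 943
Sum: 5.1 + 314 + 2.79 + 90.3 + 943 = 1355.19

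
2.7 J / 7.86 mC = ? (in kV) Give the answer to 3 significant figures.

0.344 kV

(2.7) / (7.86 × 10^-3) = 0.34351 × 10^3 V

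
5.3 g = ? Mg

0.0000053 Mg

(no prefix) = 10^0, mega = 10^6; factor is 10^-6.
5.3 × 10^-6 = 0.0000053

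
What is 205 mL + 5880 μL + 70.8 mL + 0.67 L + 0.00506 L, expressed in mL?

956.74 mL

In mL:
  205 mL → 205
  5880 μL = 5880 × 10⁻³ mL = 5.88
  70.8 mL → 70.8
  0.67 L = 0.67 × 10³ mL = 670
  0.00506 L = 0.00506 × 10³ mL = 5.06
Sum: 205 + 5.88 + 70.8 + 670 + 5.06 = 956.74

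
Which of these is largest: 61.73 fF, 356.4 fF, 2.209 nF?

61.73 fF = 0.00000000000006173 F
356.4 fF = 0.0000000000003564 F
2.209 nF = 0.000000002209 F

2.209 nF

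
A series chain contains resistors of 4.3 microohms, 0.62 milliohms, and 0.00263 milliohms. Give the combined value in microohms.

626.93 microohms

In microohms:
  4.3 microohms → 4.3
  0.62 milliohms = 0.62 × 10³ microohms = 620
  0.00263 milliohms = 0.00263 × 10³ microohms = 2.63
Sum: 4.3 + 620 + 2.63 = 626.93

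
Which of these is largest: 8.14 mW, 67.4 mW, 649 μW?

8.14 mW = 0.00814 W
67.4 mW = 0.0674 W
649 μW = 0.000649 W

67.4 mW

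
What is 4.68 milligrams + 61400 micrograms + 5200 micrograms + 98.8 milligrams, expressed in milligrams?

In milligrams:
  4.68 milligrams → 4.68
  61400 micrograms = 61400 × 10⁻³ milligrams = 61.4
  5200 micrograms = 5200 × 10⁻³ milligrams = 5.2
  98.8 milligrams → 98.8
Sum: 4.68 + 61.4 + 5.2 + 98.8 = 170.08

170.08 milligrams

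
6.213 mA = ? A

0.006213 A

milli = 1e-3, (no prefix) = 1e0; factor is 1e-3.
6.213 × 1e-3 = 0.006213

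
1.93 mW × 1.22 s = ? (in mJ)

1.93e-3 × 1.22 = 2.3546e-3 J

2.3546 mJ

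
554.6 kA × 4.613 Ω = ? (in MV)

554.6e3 × 4.613 = 2558.3698e3 V

2.5583698 MV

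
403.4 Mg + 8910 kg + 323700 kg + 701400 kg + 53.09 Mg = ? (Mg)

In Mg:
  403.4 Mg → 403.4
  8910 kg = 8910 × 10^-3 Mg = 8.91
  323700 kg = 323700 × 10^-3 Mg = 323.7
  701400 kg = 701400 × 10^-3 Mg = 701.4
  53.09 Mg → 53.09
Sum: 403.4 + 8.91 + 323.7 + 701.4 + 53.09 = 1490.5

1490.5 Mg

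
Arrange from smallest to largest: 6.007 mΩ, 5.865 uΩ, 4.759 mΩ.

6.007 mΩ = 0.006007 Ω
5.865 uΩ = 0.000005865 Ω
4.759 mΩ = 0.004759 Ω

5.865 uΩ < 4.759 mΩ < 6.007 mΩ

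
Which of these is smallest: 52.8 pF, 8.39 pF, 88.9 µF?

8.39 pF

52.8 pF = 0.0000000000528 F
8.39 pF = 0.00000000000839 F
88.9 µF = 0.0000889 F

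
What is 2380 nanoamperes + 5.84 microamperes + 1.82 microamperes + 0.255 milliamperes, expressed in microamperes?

In microamperes:
  2380 nanoamperes = 2380 × 10^-3 microamperes = 2.38
  5.84 microamperes → 5.84
  1.82 microamperes → 1.82
  0.255 milliamperes = 0.255 × 10^3 microamperes = 255
Sum: 2.38 + 5.84 + 1.82 + 255 = 265.04

265.04 microamperes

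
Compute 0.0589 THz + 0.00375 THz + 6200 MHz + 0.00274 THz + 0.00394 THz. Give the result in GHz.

75.53 GHz

In GHz:
  0.0589 THz = 0.0589 × 10^3 GHz = 58.9
  0.00375 THz = 0.00375 × 10^3 GHz = 3.75
  6200 MHz = 6200 × 10^-3 GHz = 6.2
  0.00274 THz = 0.00274 × 10^3 GHz = 2.74
  0.00394 THz = 0.00394 × 10^3 GHz = 3.94
Sum: 58.9 + 3.75 + 6.2 + 2.74 + 3.94 = 75.53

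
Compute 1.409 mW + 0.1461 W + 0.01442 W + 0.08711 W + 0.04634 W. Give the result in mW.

295.379 mW

In mW:
  1.409 mW → 1.409
  0.1461 W = 0.1461 × 10³ mW = 146.1
  0.01442 W = 0.01442 × 10³ mW = 14.42
  0.08711 W = 0.08711 × 10³ mW = 87.11
  0.04634 W = 0.04634 × 10³ mW = 46.34
Sum: 1.409 + 146.1 + 14.42 + 87.11 + 46.34 = 295.379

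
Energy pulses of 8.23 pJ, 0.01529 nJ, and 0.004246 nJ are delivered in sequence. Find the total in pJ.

In pJ:
  8.23 pJ → 8.23
  0.01529 nJ = 0.01529 × 10^3 pJ = 15.29
  0.004246 nJ = 0.004246 × 10^3 pJ = 4.246
Sum: 8.23 + 15.29 + 4.246 = 27.766

27.766 pJ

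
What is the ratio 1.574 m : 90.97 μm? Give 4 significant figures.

(1.574) / (90.97e-6) = 0.017302e6

17300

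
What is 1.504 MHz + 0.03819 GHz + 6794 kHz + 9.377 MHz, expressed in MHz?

In MHz:
  1.504 MHz → 1.504
  0.03819 GHz = 0.03819 × 10³ MHz = 38.19
  6794 kHz = 6794 × 10⁻³ MHz = 6.794
  9.377 MHz → 9.377
Sum: 1.504 + 38.19 + 6.794 + 9.377 = 55.865

55.865 MHz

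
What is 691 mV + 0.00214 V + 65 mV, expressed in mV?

In mV:
  691 mV → 691
  0.00214 V = 0.00214e3 mV = 2.14
  65 mV → 65
Sum: 691 + 2.14 + 65 = 758.14

758.14 mV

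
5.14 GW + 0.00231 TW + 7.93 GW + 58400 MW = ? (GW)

73.78 GW

In GW:
  5.14 GW → 5.14
  0.00231 TW = 0.00231 × 10^3 GW = 2.31
  7.93 GW → 7.93
  58400 MW = 58400 × 10^-3 GW = 58.4
Sum: 5.14 + 2.31 + 7.93 + 58.4 = 73.78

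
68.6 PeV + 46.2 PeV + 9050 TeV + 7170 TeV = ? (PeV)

131.02 PeV

In PeV:
  68.6 PeV → 68.6
  46.2 PeV → 46.2
  9050 TeV = 9050 × 10^-3 PeV = 9.05
  7170 TeV = 7170 × 10^-3 PeV = 7.17
Sum: 68.6 + 46.2 + 9.05 + 7.17 = 131.02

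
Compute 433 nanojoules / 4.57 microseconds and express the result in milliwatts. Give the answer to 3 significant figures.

(433e-9) / (4.57e-6) = 94.748e-3 W

94.7 milliwatts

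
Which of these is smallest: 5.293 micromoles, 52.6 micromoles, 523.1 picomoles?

5.293 micromoles = 0.000005293 moles
52.6 micromoles = 0.0000526 moles
523.1 picomoles = 0.0000000005231 moles

523.1 picomoles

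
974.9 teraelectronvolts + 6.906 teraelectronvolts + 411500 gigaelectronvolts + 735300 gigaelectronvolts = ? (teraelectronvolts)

In teraelectronvolts:
  974.9 teraelectronvolts → 974.9
  6.906 teraelectronvolts → 6.906
  411500 gigaelectronvolts = 411500 × 10⁻³ teraelectronvolts = 411.5
  735300 gigaelectronvolts = 735300 × 10⁻³ teraelectronvolts = 735.3
Sum: 974.9 + 6.906 + 411.5 + 735.3 = 2128.606

2128.606 teraelectronvolts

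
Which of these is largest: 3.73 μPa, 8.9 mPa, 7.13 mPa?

8.9 mPa

3.73 μPa = 0.00000373 Pa
8.9 mPa = 0.0089 Pa
7.13 mPa = 0.00713 Pa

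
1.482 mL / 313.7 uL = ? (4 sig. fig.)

(1.482 × 10^-3) / (313.7 × 10^-6) = 0.0047243 × 10^3

4.724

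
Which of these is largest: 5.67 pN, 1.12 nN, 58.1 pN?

5.67 pN = 0.00000000000567 N
1.12 nN = 0.00000000112 N
58.1 pN = 0.0000000000581 N

1.12 nN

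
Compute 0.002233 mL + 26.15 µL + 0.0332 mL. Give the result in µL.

In µL:
  0.002233 mL = 0.002233e3 µL = 2.233
  26.15 µL → 26.15
  0.0332 mL = 0.0332e3 µL = 33.2
Sum: 2.233 + 26.15 + 33.2 = 61.583

61.583 µL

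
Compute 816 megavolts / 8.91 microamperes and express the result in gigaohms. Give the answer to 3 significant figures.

91600 gigaohms

(816e6) / (8.91e-6) = 91.582e12 Ω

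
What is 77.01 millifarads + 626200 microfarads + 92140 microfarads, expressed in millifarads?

In millifarads:
  77.01 millifarads → 77.01
  626200 microfarads = 626200e-3 millifarads = 626.2
  92140 microfarads = 92140e-3 millifarads = 92.14
Sum: 77.01 + 626.2 + 92.14 = 795.35

795.35 millifarads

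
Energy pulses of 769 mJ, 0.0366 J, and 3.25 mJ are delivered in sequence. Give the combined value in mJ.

808.85 mJ

In mJ:
  769 mJ → 769
  0.0366 J = 0.0366 × 10^3 mJ = 36.6
  3.25 mJ → 3.25
Sum: 769 + 36.6 + 3.25 = 808.85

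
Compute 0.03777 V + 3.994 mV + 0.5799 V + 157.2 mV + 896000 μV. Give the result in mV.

1674.864 mV

In mV:
  0.03777 V = 0.03777 × 10^3 mV = 37.77
  3.994 mV → 3.994
  0.5799 V = 0.5799 × 10^3 mV = 579.9
  157.2 mV → 157.2
  896000 μV = 896000 × 10^-3 mV = 896
Sum: 37.77 + 3.994 + 579.9 + 157.2 + 896 = 1674.864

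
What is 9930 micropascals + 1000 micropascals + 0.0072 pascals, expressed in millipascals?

In millipascals:
  9930 micropascals = 9930 × 10⁻³ millipascals = 9.93
  1000 micropascals = 1000 × 10⁻³ millipascals = 1
  0.0072 pascals = 0.0072 × 10³ millipascals = 7.2
Sum: 9.93 + 1 + 7.2 = 18.13

18.13 millipascals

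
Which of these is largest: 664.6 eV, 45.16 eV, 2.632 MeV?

664.6 eV = 664.6 eV
45.16 eV = 45.16 eV
2.632 MeV = 2632000 eV

2.632 MeV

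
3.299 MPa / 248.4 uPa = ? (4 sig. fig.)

(3.299 × 10⁶) / (248.4 × 10⁻⁶) = 0.013281 × 10¹²

13280000000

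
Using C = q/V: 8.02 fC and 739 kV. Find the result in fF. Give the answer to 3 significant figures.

(8.02e-15) / (739e3) = 0.010853e-18 F

0.0000109 fF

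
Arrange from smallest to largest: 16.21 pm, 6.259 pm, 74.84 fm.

74.84 fm < 6.259 pm < 16.21 pm

16.21 pm = 0.00000000001621 m
6.259 pm = 0.000000000006259 m
74.84 fm = 0.00000000000007484 m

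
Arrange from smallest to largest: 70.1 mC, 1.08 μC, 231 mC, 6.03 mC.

1.08 μC < 6.03 mC < 70.1 mC < 231 mC

70.1 mC = 0.0701 C
1.08 μC = 0.00000108 C
231 mC = 0.231 C
6.03 mC = 0.00603 C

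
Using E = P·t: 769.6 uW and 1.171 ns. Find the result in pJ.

769.6 × 10⁻⁶ × 1.171 × 10⁻⁹ = 901.2016 × 10⁻¹⁵ J

0.9012016 pJ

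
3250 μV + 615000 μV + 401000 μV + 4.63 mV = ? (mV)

1023.88 mV

In mV:
  3250 μV = 3250 × 10⁻³ mV = 3.25
  615000 μV = 615000 × 10⁻³ mV = 615
  401000 μV = 401000 × 10⁻³ mV = 401
  4.63 mV → 4.63
Sum: 3.25 + 615 + 401 + 4.63 = 1023.88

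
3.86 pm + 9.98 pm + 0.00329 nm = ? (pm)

In pm:
  3.86 pm → 3.86
  9.98 pm → 9.98
  0.00329 nm = 0.00329 × 10^3 pm = 3.29
Sum: 3.86 + 9.98 + 3.29 = 17.13

17.13 pm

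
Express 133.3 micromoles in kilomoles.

0.0000001333 kilomoles

micro = 1e-6, kilo = 1e3; factor is 1e-9.
133.3 × 1e-9 = 0.0000001333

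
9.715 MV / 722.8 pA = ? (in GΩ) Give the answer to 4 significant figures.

13440000 GΩ

(9.715 × 10^6) / (722.8 × 10^-12) = 0.0134408 × 10^18 Ω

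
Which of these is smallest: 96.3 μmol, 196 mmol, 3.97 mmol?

96.3 μmol = 0.0000963 mol
196 mmol = 0.196 mol
3.97 mmol = 0.00397 mol

96.3 μmol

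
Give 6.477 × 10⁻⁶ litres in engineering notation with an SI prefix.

= 6.477 × 10⁻⁶ litres; 10⁻⁶ is micro.

6.477 microlitres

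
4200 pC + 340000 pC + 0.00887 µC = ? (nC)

In nC:
  4200 pC = 4200 × 10^-3 nC = 4.2
  340000 pC = 340000 × 10^-3 nC = 340
  0.00887 µC = 0.00887 × 10^3 nC = 8.87
Sum: 4.2 + 340 + 8.87 = 353.07

353.07 nC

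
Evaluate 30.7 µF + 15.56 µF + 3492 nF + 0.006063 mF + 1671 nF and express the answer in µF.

57.486 µF

In µF:
  30.7 µF → 30.7
  15.56 µF → 15.56
  3492 nF = 3492e-3 µF = 3.492
  0.006063 mF = 0.006063e3 µF = 6.063
  1671 nF = 1671e-3 µF = 1.671
Sum: 30.7 + 15.56 + 3.492 + 6.063 + 1.671 = 57.486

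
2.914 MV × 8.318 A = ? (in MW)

2.914 × 10⁶ × 8.318 = 24.238652 × 10⁶ W

24.238652 MW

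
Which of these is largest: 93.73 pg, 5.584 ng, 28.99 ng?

28.99 ng

93.73 pg = 0.00000000009373 g
5.584 ng = 0.000000005584 g
28.99 ng = 0.00000002899 g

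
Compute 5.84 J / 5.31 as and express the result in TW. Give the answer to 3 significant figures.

(5.84) / (5.31 × 10⁻¹⁸) = 1.0998 × 10¹⁸ W

1100000 TW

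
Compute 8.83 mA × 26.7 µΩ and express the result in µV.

8.83 × 10⁻³ × 26.7 × 10⁻⁶ = 235.761 × 10⁻⁹ V

0.235761 µV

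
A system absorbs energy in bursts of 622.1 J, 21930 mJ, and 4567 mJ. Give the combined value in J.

In J:
  622.1 J → 622.1
  21930 mJ = 21930e-3 J = 21.93
  4567 mJ = 4567e-3 J = 4.567
Sum: 622.1 + 21.93 + 4.567 = 648.597

648.597 J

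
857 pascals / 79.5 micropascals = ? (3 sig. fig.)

10800000

(857) / (79.5 × 10⁻⁶) = 10.78 × 10⁶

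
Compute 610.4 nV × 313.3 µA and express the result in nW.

0.19123832 nW

610.4e-9 × 313.3e-6 = 191238.32e-15 W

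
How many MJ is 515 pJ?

pico = 1e-12, mega = 1e6; factor is 1e-18.
515 × 1e-18 = 0.000000000000000515

0.000000000000000515 MJ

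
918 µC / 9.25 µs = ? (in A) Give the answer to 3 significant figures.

(918e-6) / (9.25e-6) = 99.243 A

99.2 A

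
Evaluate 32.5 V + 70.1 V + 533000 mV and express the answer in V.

635.6 V

In V:
  32.5 V → 32.5
  70.1 V → 70.1
  533000 mV = 533000e-3 V = 533
Sum: 32.5 + 70.1 + 533 = 635.6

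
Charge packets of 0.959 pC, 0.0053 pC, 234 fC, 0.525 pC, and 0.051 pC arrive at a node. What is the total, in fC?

In fC:
  0.959 pC = 0.959 × 10³ fC = 959
  0.0053 pC = 0.0053 × 10³ fC = 5.3
  234 fC → 234
  0.525 pC = 0.525 × 10³ fC = 525
  0.051 pC = 0.051 × 10³ fC = 51
Sum: 959 + 5.3 + 234 + 525 + 51 = 1774.3

1774.3 fC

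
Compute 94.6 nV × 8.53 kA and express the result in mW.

94.6 × 10⁻⁹ × 8.53 × 10³ = 806.938 × 10⁻⁶ W

0.806938 mW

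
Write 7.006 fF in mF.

0.000000000007006 mF

femto = 10^-15, milli = 10^-3; factor is 10^-12.
7.006 × 10^-12 = 0.000000000007006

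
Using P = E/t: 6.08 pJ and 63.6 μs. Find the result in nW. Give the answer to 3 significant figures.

(6.08 × 10^-12) / (63.6 × 10^-6) = 0.095597 × 10^-6 W

95.6 nW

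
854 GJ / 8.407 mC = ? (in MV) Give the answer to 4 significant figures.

(854 × 10⁹) / (8.407 × 10⁻³) = 101.582 × 10¹² V

101600000 MV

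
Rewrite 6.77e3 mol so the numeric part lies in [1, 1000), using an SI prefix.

= 6.77e3 mol; 1e3 is kilo.

6.77 kmol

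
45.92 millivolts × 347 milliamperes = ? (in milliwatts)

45.92 × 10⁻³ × 347 × 10⁻³ = 15934.24 × 10⁻⁶ W

15.93424 milliwatts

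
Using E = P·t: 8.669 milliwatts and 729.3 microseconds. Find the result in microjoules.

8.669 × 10⁻³ × 729.3 × 10⁻⁶ = 6322.3017 × 10⁻⁹ J

6.3223017 microjoules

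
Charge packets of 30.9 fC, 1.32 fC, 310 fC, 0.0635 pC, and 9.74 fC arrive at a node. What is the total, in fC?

415.46 fC

In fC:
  30.9 fC → 30.9
  1.32 fC → 1.32
  310 fC → 310
  0.0635 pC = 0.0635 × 10³ fC = 63.5
  9.74 fC → 9.74
Sum: 30.9 + 1.32 + 310 + 63.5 + 9.74 = 415.46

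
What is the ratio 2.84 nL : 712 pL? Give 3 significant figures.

(2.84e-9) / (712e-12) = 0.003989e3

3.99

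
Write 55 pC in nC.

0.055 nC

pico = 10⁻¹², nano = 10⁻⁹; factor is 10⁻³.
55 × 10⁻³ = 0.055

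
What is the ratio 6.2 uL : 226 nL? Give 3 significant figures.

27.4

(6.2 × 10⁻⁶) / (226 × 10⁻⁹) = 0.02743 × 10³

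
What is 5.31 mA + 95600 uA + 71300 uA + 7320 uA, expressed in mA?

In mA:
  5.31 mA → 5.31
  95600 uA = 95600 × 10⁻³ mA = 95.6
  71300 uA = 71300 × 10⁻³ mA = 71.3
  7320 uA = 7320 × 10⁻³ mA = 7.32
Sum: 5.31 + 95.6 + 71.3 + 7.32 = 179.53

179.53 mA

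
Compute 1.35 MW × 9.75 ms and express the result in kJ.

13.1625 kJ

1.35 × 10^6 × 9.75 × 10^-3 = 13.1625 × 10^3 J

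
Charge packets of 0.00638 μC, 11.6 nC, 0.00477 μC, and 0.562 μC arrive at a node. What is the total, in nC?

In nC:
  0.00638 μC = 0.00638 × 10^3 nC = 6.38
  11.6 nC → 11.6
  0.00477 μC = 0.00477 × 10^3 nC = 4.77
  0.562 μC = 0.562 × 10^3 nC = 562
Sum: 6.38 + 11.6 + 4.77 + 562 = 584.75

584.75 nC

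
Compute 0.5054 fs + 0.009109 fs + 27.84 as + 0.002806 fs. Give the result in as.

545.155 as

In as:
  0.5054 fs = 0.5054 × 10³ as = 505.4
  0.009109 fs = 0.009109 × 10³ as = 9.109
  27.84 as → 27.84
  0.002806 fs = 0.002806 × 10³ as = 2.806
Sum: 505.4 + 9.109 + 27.84 + 2.806 = 545.155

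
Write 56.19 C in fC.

(no prefix) = 10^0, femto = 10^-15; factor is 10^15.
56.19 × 10^15 = 56190000000000000

56190000000000000 fC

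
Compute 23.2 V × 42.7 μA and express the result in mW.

0.99064 mW

23.2 × 42.7e-6 = 990.64e-6 W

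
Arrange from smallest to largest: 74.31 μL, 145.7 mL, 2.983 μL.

2.983 μL < 74.31 μL < 145.7 mL

74.31 μL = 0.00007431 L
145.7 mL = 0.1457 L
2.983 μL = 0.000002983 L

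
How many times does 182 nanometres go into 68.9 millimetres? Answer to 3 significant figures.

379000

(68.9 × 10^-3) / (182 × 10^-9) = 0.3786 × 10^6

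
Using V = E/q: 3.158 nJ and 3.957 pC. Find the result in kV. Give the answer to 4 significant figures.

(3.158 × 10⁻⁹) / (3.957 × 10⁻¹²) = 0.798079 × 10³ V

0.7981 kV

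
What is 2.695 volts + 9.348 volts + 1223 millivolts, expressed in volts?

13.266 volts

In volts:
  2.695 volts → 2.695
  9.348 volts → 9.348
  1223 millivolts = 1223 × 10⁻³ volts = 1.223
Sum: 2.695 + 9.348 + 1.223 = 13.266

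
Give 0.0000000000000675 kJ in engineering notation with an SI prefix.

= 67.5e-12 J; 1e-12 is pico.

67.5 pJ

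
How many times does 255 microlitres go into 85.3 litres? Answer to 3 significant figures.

(85.3) / (255 × 10⁻⁶) = 0.3345 × 10⁶

335000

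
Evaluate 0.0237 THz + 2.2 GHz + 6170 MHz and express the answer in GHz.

In GHz:
  0.0237 THz = 0.0237 × 10³ GHz = 23.7
  2.2 GHz → 2.2
  6170 MHz = 6170 × 10⁻³ GHz = 6.17
Sum: 23.7 + 2.2 + 6.17 = 32.07

32.07 GHz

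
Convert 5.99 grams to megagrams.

(no prefix) = 10^0, mega = 10^6; factor is 10^-6.
5.99 × 10^-6 = 0.00000599

0.00000599 megagrams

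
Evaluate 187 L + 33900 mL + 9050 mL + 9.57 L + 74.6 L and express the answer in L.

314.12 L

In L:
  187 L → 187
  33900 mL = 33900e-3 L = 33.9
  9050 mL = 9050e-3 L = 9.05
  9.57 L → 9.57
  74.6 L → 74.6
Sum: 187 + 33.9 + 9.05 + 9.57 + 74.6 = 314.12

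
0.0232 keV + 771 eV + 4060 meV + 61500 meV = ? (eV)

859.76 eV

In eV:
  0.0232 keV = 0.0232 × 10³ eV = 23.2
  771 eV → 771
  4060 meV = 4060 × 10⁻³ eV = 4.06
  61500 meV = 61500 × 10⁻³ eV = 61.5
Sum: 23.2 + 771 + 4.06 + 61.5 = 859.76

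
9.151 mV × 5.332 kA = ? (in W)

9.151 × 10⁻³ × 5.332 × 10³ = 48.793132 W

48.793132 W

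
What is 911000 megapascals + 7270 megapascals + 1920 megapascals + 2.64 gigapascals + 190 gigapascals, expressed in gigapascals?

In gigapascals:
  911000 megapascals = 911000e-3 gigapascals = 911
  7270 megapascals = 7270e-3 gigapascals = 7.27
  1920 megapascals = 1920e-3 gigapascals = 1.92
  2.64 gigapascals → 2.64
  190 gigapascals → 190
Sum: 911 + 7.27 + 1.92 + 2.64 + 190 = 1112.83

1112.83 gigapascals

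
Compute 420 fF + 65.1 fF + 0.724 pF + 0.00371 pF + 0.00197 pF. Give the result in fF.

1214.78 fF

In fF:
  420 fF → 420
  65.1 fF → 65.1
  0.724 pF = 0.724e3 fF = 724
  0.00371 pF = 0.00371e3 fF = 3.71
  0.00197 pF = 0.00197e3 fF = 1.97
Sum: 420 + 65.1 + 724 + 3.71 + 1.97 = 1214.78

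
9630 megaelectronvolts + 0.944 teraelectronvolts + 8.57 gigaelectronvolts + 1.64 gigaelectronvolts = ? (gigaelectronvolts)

963.84 gigaelectronvolts

In gigaelectronvolts:
  9630 megaelectronvolts = 9630 × 10⁻³ gigaelectronvolts = 9.63
  0.944 teraelectronvolts = 0.944 × 10³ gigaelectronvolts = 944
  8.57 gigaelectronvolts → 8.57
  1.64 gigaelectronvolts → 1.64
Sum: 9.63 + 944 + 8.57 + 1.64 = 963.84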